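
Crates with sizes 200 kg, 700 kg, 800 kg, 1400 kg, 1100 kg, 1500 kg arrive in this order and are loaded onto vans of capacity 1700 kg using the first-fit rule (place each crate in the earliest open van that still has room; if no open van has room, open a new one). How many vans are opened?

4

  200 → van 1 (new)  [load 200/1700]
  700 → van 1  [load 900/1700]
  800 → van 1  [load 1700/1700]
  1400 → van 2 (new)  [load 1400/1700]
  1100 → van 3 (new)  [load 1100/1700]
  1500 → van 4 (new)  [load 1500/1700]
4 vans opened.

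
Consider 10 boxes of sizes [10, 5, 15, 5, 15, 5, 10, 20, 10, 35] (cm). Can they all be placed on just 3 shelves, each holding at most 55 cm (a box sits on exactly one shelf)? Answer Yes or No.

A valid assignment using 3 shelves:
  shelf 1: 35 + 20 = 55
  shelf 2: 15 + 15 + 10 + 10 + 5 = 55
  shelf 3: 10 + 5 + 5 = 20
Every load is within 55 cm, so 3 shelves suffice.

Yes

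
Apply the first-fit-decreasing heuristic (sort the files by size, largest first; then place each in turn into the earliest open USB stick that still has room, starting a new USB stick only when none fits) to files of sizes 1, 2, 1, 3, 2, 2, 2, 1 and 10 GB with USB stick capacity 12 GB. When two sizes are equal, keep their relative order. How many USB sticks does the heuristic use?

Sorted descending: 10, 3, 2, 2, 2, 2, 1, 1, 1.
  10 → USB stick 1 (new)  [load 10/12]
  3 → USB stick 2 (new)  [load 3/12]
  2 → USB stick 1  [load 12/12]
  2 → USB stick 2  [load 5/12]
  2 → USB stick 2  [load 7/12]
  2 → USB stick 2  [load 9/12]
  1 → USB stick 2  [load 10/12]
  1 → USB stick 2  [load 11/12]
  1 → USB stick 2  [load 12/12]
2 USB sticks opened.

2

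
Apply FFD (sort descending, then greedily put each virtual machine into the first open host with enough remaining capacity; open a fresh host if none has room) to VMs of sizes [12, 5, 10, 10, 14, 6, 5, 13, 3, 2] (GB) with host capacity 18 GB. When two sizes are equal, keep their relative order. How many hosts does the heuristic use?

Sorted descending: 14, 13, 12, 10, 10, 6, 5, 5, 3, 2.
  14 → host 1 (new)  [load 14/18]
  13 → host 2 (new)  [load 13/18]
  12 → host 3 (new)  [load 12/18]
  10 → host 4 (new)  [load 10/18]
  10 → host 5 (new)  [load 10/18]
  6 → host 3  [load 18/18]
  5 → host 2  [load 18/18]
  5 → host 4  [load 15/18]
  3 → host 1  [load 17/18]
  2 → host 4  [load 17/18]
5 hosts opened.

5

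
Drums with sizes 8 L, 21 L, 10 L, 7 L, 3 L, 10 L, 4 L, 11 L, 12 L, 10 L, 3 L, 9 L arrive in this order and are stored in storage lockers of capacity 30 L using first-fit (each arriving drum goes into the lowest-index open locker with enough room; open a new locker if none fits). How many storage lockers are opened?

  8 → locker 1 (new)  [load 8/30]
  21 → locker 1  [load 29/30]
  10 → locker 2 (new)  [load 10/30]
  7 → locker 2  [load 17/30]
  3 → locker 2  [load 20/30]
  10 → locker 2  [load 30/30]
  4 → locker 3 (new)  [load 4/30]
  11 → locker 3  [load 15/30]
  12 → locker 3  [load 27/30]
  10 → locker 4 (new)  [load 10/30]
  3 → locker 3  [load 30/30]
  9 → locker 4  [load 19/30]
4 storage lockers opened.

4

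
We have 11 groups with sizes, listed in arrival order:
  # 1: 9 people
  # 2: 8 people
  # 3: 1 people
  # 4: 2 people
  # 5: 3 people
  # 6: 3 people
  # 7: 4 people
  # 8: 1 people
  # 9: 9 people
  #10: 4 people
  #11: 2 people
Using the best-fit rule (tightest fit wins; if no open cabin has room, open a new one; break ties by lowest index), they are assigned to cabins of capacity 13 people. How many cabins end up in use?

4

  9 → cabin 1 (new)  [load 9/13]
  8 → cabin 2 (new)  [load 8/13]
  1 → cabin 1  [load 10/13]
  2 → cabin 1  [load 12/13]
  3 → cabin 2  [load 11/13]
  3 → cabin 3 (new)  [load 3/13]
  4 → cabin 3  [load 7/13]
  1 → cabin 1  [load 13/13]
  9 → cabin 4 (new)  [load 9/13]
  4 → cabin 4  [load 13/13]
  2 → cabin 2  [load 13/13]
4 cabins opened.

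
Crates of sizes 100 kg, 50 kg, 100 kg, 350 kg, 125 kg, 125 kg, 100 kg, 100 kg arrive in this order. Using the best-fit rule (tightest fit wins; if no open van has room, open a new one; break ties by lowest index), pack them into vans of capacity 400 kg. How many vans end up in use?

  100 → van 1 (new)  [load 100/400]
  50 → van 1  [load 150/400]
  100 → van 1  [load 250/400]
  350 → van 2 (new)  [load 350/400]
  125 → van 1  [load 375/400]
  125 → van 3 (new)  [load 125/400]
  100 → van 3  [load 225/400]
  100 → van 3  [load 325/400]
3 vans opened.

3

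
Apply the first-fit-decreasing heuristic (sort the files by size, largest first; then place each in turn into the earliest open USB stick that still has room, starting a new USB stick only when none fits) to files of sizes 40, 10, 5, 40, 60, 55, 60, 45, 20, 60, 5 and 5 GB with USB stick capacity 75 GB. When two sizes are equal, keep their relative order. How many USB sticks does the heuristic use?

7

Sorted descending: 60, 60, 60, 55, 45, 40, 40, 20, 10, 5, 5, 5.
  60 → USB stick 1 (new)  [load 60/75]
  60 → USB stick 2 (new)  [load 60/75]
  60 → USB stick 3 (new)  [load 60/75]
  55 → USB stick 4 (new)  [load 55/75]
  45 → USB stick 5 (new)  [load 45/75]
  40 → USB stick 6 (new)  [load 40/75]
  40 → USB stick 7 (new)  [load 40/75]
  20 → USB stick 4  [load 75/75]
  10 → USB stick 1  [load 70/75]
  5 → USB stick 1  [load 75/75]
  5 → USB stick 2  [load 65/75]
  5 → USB stick 2  [load 70/75]
7 USB sticks opened.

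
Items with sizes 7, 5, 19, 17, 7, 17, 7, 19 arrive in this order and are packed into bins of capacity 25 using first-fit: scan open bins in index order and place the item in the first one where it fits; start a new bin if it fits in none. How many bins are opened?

5

  7 → bin 1 (new)  [load 7/25]
  5 → bin 1  [load 12/25]
  19 → bin 2 (new)  [load 19/25]
  17 → bin 3 (new)  [load 17/25]
  7 → bin 1  [load 19/25]
  17 → bin 4 (new)  [load 17/25]
  7 → bin 3  [load 24/25]
  19 → bin 5 (new)  [load 19/25]
5 bins opened.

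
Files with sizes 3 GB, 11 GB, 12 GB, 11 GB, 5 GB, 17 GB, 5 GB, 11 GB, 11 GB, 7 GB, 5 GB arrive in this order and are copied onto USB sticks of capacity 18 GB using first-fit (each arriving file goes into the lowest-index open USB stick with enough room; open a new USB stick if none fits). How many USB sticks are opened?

  3 → USB stick 1 (new)  [load 3/18]
  11 → USB stick 1  [load 14/18]
  12 → USB stick 2 (new)  [load 12/18]
  11 → USB stick 3 (new)  [load 11/18]
  5 → USB stick 2  [load 17/18]
  17 → USB stick 4 (new)  [load 17/18]
  5 → USB stick 3  [load 16/18]
  11 → USB stick 5 (new)  [load 11/18]
  11 → USB stick 6 (new)  [load 11/18]
  7 → USB stick 5  [load 18/18]
  5 → USB stick 6  [load 16/18]
6 USB sticks opened.

6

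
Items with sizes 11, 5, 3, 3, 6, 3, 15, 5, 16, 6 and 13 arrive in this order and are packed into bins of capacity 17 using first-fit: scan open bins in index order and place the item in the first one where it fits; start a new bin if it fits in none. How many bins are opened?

6

  11 → bin 1 (new)  [load 11/17]
  5 → bin 1  [load 16/17]
  3 → bin 2 (new)  [load 3/17]
  3 → bin 2  [load 6/17]
  6 → bin 2  [load 12/17]
  3 → bin 2  [load 15/17]
  15 → bin 3 (new)  [load 15/17]
  5 → bin 4 (new)  [load 5/17]
  16 → bin 5 (new)  [load 16/17]
  6 → bin 4  [load 11/17]
  13 → bin 6 (new)  [load 13/17]
6 bins opened.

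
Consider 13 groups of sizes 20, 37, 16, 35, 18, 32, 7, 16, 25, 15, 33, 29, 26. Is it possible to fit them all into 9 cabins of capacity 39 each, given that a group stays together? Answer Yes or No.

Total = 309; ⌈309/39⌉ = 8.
The bound of 8 does not rule out 9, but exhaustive search shows no assignment into 9 cabins of capacity 39 exists — the minimum is 10.

No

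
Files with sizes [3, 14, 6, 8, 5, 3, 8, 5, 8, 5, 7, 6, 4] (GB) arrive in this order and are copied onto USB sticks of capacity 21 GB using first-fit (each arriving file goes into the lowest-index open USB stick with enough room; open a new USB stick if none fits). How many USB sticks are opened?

5

  3 → USB stick 1 (new)  [load 3/21]
  14 → USB stick 1  [load 17/21]
  6 → USB stick 2 (new)  [load 6/21]
  8 → USB stick 2  [load 14/21]
  5 → USB stick 2  [load 19/21]
  3 → USB stick 1  [load 20/21]
  8 → USB stick 3 (new)  [load 8/21]
  5 → USB stick 3  [load 13/21]
  8 → USB stick 3  [load 21/21]
  5 → USB stick 4 (new)  [load 5/21]
  7 → USB stick 4  [load 12/21]
  6 → USB stick 4  [load 18/21]
  4 → USB stick 5 (new)  [load 4/21]
5 USB sticks opened.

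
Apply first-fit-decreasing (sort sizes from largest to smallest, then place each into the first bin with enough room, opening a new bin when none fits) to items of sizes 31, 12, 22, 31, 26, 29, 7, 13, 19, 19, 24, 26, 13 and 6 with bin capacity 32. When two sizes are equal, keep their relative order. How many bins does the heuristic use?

10

Sorted descending: 31, 31, 29, 26, 26, 24, 22, 19, 19, 13, 13, 12, 7, 6.
  31 → bin 1 (new)  [load 31/32]
  31 → bin 2 (new)  [load 31/32]
  29 → bin 3 (new)  [load 29/32]
  26 → bin 4 (new)  [load 26/32]
  26 → bin 5 (new)  [load 26/32]
  24 → bin 6 (new)  [load 24/32]
  22 → bin 7 (new)  [load 22/32]
  19 → bin 8 (new)  [load 19/32]
  19 → bin 9 (new)  [load 19/32]
  13 → bin 8  [load 32/32]
  13 → bin 9  [load 32/32]
  12 → bin 10 (new)  [load 12/32]
  7 → bin 6  [load 31/32]
  6 → bin 4  [load 32/32]
10 bins opened.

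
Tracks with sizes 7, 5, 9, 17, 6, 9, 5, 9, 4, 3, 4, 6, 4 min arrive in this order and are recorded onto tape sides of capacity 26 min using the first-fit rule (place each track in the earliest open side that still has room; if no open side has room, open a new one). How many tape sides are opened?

  7 → side 1 (new)  [load 7/26]
  5 → side 1  [load 12/26]
  9 → side 1  [load 21/26]
  17 → side 2 (new)  [load 17/26]
  6 → side 2  [load 23/26]
  9 → side 3 (new)  [load 9/26]
  5 → side 1  [load 26/26]
  9 → side 3  [load 18/26]
  4 → side 3  [load 22/26]
  3 → side 2  [load 26/26]
  4 → side 3  [load 26/26]
  6 → side 4 (new)  [load 6/26]
  4 → side 4  [load 10/26]
4 tape sides opened.

4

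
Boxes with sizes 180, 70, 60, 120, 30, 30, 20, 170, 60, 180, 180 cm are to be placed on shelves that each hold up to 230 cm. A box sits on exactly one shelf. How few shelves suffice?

6

Total = 180 + 180 + 180 + 170 + 120 + 70 + 60 + 60 + 30 + 30 + 20 = 1100 cm.
Lower bound: ⌈1100/230⌉ = 5 shelves.
A packing using 6 shelves:
  shelf 1: 180 + 30 + 20 = 230
  shelf 2: 180 + 30 = 210
  shelf 3: 180 = 180
  shelf 4: 170 + 60 = 230
  shelf 5: 120 + 70 = 190
  shelf 6: 60 = 60
No arrangement into 5 shelves stays within capacity, so 6 is optimal.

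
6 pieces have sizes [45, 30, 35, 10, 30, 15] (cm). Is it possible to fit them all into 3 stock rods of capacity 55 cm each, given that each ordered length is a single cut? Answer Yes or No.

No

Total = 165 cm; ⌈165/55⌉ = 3.
4 pieces each exceed half the capacity and cannot share a stock rod, forcing at least 4 stock rods.
At least 4 stock rods are required, but only 3 are allowed.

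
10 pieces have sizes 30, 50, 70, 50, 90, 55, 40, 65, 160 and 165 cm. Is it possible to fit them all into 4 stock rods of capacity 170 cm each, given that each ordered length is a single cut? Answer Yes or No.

Total = 775 cm; ⌈775/170⌉ = 5.
At least 5 stock rods are required, but only 4 are allowed.

No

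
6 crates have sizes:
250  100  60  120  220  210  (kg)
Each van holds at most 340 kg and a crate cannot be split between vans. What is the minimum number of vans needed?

Total = 250 + 220 + 210 + 120 + 100 + 60 = 960 kg.
Lower bound: ⌈960/340⌉ = 3 vans.
A packing using 3 vans:
  van 1: 250 + 60 = 310
  van 2: 220 + 120 = 340
  van 3: 210 + 100 = 310
This matches the lower bound, so 3 is optimal.

3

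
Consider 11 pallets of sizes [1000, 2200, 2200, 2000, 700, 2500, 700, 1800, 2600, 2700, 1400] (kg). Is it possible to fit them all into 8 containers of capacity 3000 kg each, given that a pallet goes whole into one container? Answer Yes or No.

Yes

A valid assignment using 8 containers:
  container 1: 2700 = 2700
  container 2: 2600 = 2600
  container 3: 2500 = 2500
  container 4: 2200 + 700 = 2900
  container 5: 2200 + 700 = 2900
  container 6: 2000 + 1000 = 3000
  container 7: 1800 = 1800
  container 8: 1400 = 1400
Every load is within 3000 kg, so 8 containers suffice.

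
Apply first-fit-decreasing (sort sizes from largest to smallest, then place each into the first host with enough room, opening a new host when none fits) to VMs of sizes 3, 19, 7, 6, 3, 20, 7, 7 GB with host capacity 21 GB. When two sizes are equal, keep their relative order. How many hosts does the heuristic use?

4

Sorted descending: 20, 19, 7, 7, 7, 6, 3, 3.
  20 → host 1 (new)  [load 20/21]
  19 → host 2 (new)  [load 19/21]
  7 → host 3 (new)  [load 7/21]
  7 → host 3  [load 14/21]
  7 → host 3  [load 21/21]
  6 → host 4 (new)  [load 6/21]
  3 → host 4  [load 9/21]
  3 → host 4  [load 12/21]
4 hosts opened.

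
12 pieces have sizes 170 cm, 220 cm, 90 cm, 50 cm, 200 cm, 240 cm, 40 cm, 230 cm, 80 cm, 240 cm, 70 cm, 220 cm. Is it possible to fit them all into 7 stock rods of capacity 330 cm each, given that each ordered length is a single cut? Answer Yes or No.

A valid assignment using 7 stock rods:
  stock rod 1: 240 + 90 = 330
  stock rod 2: 240 + 80 = 320
  stock rod 3: 230 + 70 = 300
  stock rod 4: 220 + 50 + 40 = 310
  stock rod 5: 220 = 220
  stock rod 6: 200 = 200
  stock rod 7: 170 = 170
Every load is within 330 cm, so 7 stock rods suffice.

Yes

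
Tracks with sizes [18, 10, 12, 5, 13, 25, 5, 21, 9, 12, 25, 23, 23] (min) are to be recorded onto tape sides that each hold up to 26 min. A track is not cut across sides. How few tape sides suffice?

9

Total = 25 + 25 + 23 + 23 + 21 + 18 + 13 + 12 + 12 + 10 + 9 + 5 + 5 = 201 min.
Lower bound: ⌈201/26⌉ = 8 tape sides.
A packing using 9 tape sides:
  side 1: 25 = 25
  side 2: 25 = 25
  side 3: 23 = 23
  side 4: 23 = 23
  side 5: 21 + 5 = 26
  side 6: 18 + 5 = 23
  side 7: 13 + 12 = 25
  side 8: 12 + 10 = 22
  side 9: 9 = 9
No arrangement into 8 tape sides stays within capacity, so 9 is optimal.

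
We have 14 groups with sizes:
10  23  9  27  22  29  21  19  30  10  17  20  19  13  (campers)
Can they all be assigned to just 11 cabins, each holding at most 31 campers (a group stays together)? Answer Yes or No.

Yes

A valid assignment using 10 cabins:
  cabin 1: 30 = 30
  cabin 2: 29 = 29
  cabin 3: 27 = 27
  cabin 4: 23 = 23
  cabin 5: 22 + 9 = 31
  cabin 6: 21 + 10 = 31
  cabin 7: 20 + 10 = 30
  cabin 8: 19 = 19
  cabin 9: 19 = 19
  cabin 10: 17 + 13 = 30
That uses only 10 ≤ 11, so 11 cabins are enough.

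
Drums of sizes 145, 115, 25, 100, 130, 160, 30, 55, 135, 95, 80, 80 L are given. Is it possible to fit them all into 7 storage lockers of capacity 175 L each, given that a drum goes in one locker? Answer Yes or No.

Total = 1150 L; ⌈1150/175⌉ = 7.
The bound of 7 does not rule out 7, but exhaustive search shows no assignment into 7 storage lockers of capacity 175 L exists — the minimum is 8.

No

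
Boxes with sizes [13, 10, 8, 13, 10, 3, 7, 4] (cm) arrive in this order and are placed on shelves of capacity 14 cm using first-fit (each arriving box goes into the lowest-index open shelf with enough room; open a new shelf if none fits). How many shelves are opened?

  13 → shelf 1 (new)  [load 13/14]
  10 → shelf 2 (new)  [load 10/14]
  8 → shelf 3 (new)  [load 8/14]
  13 → shelf 4 (new)  [load 13/14]
  10 → shelf 5 (new)  [load 10/14]
  3 → shelf 2  [load 13/14]
  7 → shelf 6 (new)  [load 7/14]
  4 → shelf 3  [load 12/14]
6 shelves opened.

6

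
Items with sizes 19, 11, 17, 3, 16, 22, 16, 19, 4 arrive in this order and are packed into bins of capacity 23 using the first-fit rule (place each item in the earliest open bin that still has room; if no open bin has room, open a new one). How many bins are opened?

  19 → bin 1 (new)  [load 19/23]
  11 → bin 2 (new)  [load 11/23]
  17 → bin 3 (new)  [load 17/23]
  3 → bin 1  [load 22/23]
  16 → bin 4 (new)  [load 16/23]
  22 → bin 5 (new)  [load 22/23]
  16 → bin 6 (new)  [load 16/23]
  19 → bin 7 (new)  [load 19/23]
  4 → bin 2  [load 15/23]
7 bins opened.

7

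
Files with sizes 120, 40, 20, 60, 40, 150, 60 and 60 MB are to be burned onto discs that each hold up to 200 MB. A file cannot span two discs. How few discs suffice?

Total = 150 + 120 + 60 + 60 + 60 + 40 + 40 + 20 = 550 MB.
Lower bound: ⌈550/200⌉ = 3 discs.
A packing using 3 discs:
  disc 1: 150 + 40 = 190
  disc 2: 120 + 60 + 20 = 200
  disc 3: 60 + 60 + 40 = 160
This matches the lower bound, so 3 is optimal.

3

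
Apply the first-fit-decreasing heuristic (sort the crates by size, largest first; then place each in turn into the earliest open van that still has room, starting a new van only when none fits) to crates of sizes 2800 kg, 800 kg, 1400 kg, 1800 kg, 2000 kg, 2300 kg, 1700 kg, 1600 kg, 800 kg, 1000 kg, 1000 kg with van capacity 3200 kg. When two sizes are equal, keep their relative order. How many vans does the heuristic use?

Sorted descending: 2800, 2300, 2000, 1800, 1700, 1600, 1400, 1000, 1000, 800, 800.
  2800 → van 1 (new)  [load 2800/3200]
  2300 → van 2 (new)  [load 2300/3200]
  2000 → van 3 (new)  [load 2000/3200]
  1800 → van 4 (new)  [load 1800/3200]
  1700 → van 5 (new)  [load 1700/3200]
  1600 → van 6 (new)  [load 1600/3200]
  1400 → van 4  [load 3200/3200]
  1000 → van 3  [load 3000/3200]
  1000 → van 5  [load 2700/3200]
  800 → van 2  [load 3100/3200]
  800 → van 6  [load 2400/3200]
6 vans opened.

6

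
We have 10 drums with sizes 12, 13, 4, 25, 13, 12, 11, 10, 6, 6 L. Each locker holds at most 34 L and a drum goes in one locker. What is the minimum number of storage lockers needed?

4

Total = 25 + 13 + 13 + 12 + 12 + 11 + 10 + 6 + 6 + 4 = 112 L.
Lower bound: ⌈112/34⌉ = 4 storage lockers.
A packing using 4 storage lockers:
  locker 1: 25 + 6 = 31
  locker 2: 13 + 13 + 6 = 32
  locker 3: 12 + 12 + 10 = 34
  locker 4: 11 + 4 = 15
This matches the lower bound, so 4 is optimal.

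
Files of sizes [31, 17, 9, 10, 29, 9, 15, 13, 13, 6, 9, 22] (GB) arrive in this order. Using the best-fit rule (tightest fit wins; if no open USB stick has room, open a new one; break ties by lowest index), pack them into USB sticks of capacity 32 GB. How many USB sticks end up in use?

  31 → USB stick 1 (new)  [load 31/32]
  17 → USB stick 2 (new)  [load 17/32]
  9 → USB stick 2  [load 26/32]
  10 → USB stick 3 (new)  [load 10/32]
  29 → USB stick 4 (new)  [load 29/32]
  9 → USB stick 3  [load 19/32]
  15 → USB stick 5 (new)  [load 15/32]
  13 → USB stick 3  [load 32/32]
  13 → USB stick 5  [load 28/32]
  6 → USB stick 2  [load 32/32]
  9 → USB stick 6 (new)  [load 9/32]
  22 → USB stick 6  [load 31/32]
6 USB sticks opened.

6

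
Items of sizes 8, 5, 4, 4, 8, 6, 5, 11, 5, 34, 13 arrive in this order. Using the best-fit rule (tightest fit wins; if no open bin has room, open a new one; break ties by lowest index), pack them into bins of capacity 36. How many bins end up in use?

  8 → bin 1 (new)  [load 8/36]
  5 → bin 1  [load 13/36]
  4 → bin 1  [load 17/36]
  4 → bin 1  [load 21/36]
  8 → bin 1  [load 29/36]
  6 → bin 1  [load 35/36]
  5 → bin 2 (new)  [load 5/36]
  11 → bin 2  [load 16/36]
  5 → bin 2  [load 21/36]
  34 → bin 3 (new)  [load 34/36]
  13 → bin 2  [load 34/36]
3 bins opened.

3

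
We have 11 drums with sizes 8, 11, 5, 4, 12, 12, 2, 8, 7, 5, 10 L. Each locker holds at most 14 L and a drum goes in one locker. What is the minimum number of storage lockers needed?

7

Total = 12 + 12 + 11 + 10 + 8 + 8 + 7 + 5 + 5 + 4 + 2 = 84 L.
Lower bound: ⌈84/14⌉ = 6 storage lockers.
A packing using 7 storage lockers:
  locker 1: 12 + 2 = 14
  locker 2: 12 = 12
  locker 3: 11 = 11
  locker 4: 10 + 4 = 14
  locker 5: 8 + 5 = 13
  locker 6: 8 + 5 = 13
  locker 7: 7 = 7
No arrangement into 6 storage lockers stays within capacity, so 7 is optimal.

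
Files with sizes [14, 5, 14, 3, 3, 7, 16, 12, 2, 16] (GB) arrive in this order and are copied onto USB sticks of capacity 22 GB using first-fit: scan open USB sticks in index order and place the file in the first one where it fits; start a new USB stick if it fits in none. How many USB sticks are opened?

5

  14 → USB stick 1 (new)  [load 14/22]
  5 → USB stick 1  [load 19/22]
  14 → USB stick 2 (new)  [load 14/22]
  3 → USB stick 1  [load 22/22]
  3 → USB stick 2  [load 17/22]
  7 → USB stick 3 (new)  [load 7/22]
  16 → USB stick 4 (new)  [load 16/22]
  12 → USB stick 3  [load 19/22]
  2 → USB stick 2  [load 19/22]
  16 → USB stick 5 (new)  [load 16/22]
5 USB sticks opened.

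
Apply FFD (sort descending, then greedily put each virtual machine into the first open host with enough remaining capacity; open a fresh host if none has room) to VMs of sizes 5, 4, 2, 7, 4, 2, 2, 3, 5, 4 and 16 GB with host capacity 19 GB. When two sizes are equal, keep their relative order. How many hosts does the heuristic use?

3

Sorted descending: 16, 7, 5, 5, 4, 4, 4, 3, 2, 2, 2.
  16 → host 1 (new)  [load 16/19]
  7 → host 2 (new)  [load 7/19]
  5 → host 2  [load 12/19]
  5 → host 2  [load 17/19]
  4 → host 3 (new)  [load 4/19]
  4 → host 3  [load 8/19]
  4 → host 3  [load 12/19]
  3 → host 1  [load 19/19]
  2 → host 2  [load 19/19]
  2 → host 3  [load 14/19]
  2 → host 3  [load 16/19]
3 hosts opened.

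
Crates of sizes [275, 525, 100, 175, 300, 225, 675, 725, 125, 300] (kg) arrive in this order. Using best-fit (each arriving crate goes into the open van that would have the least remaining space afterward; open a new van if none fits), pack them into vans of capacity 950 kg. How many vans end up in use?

  275 → van 1 (new)  [load 275/950]
  525 → van 1  [load 800/950]
  100 → van 1  [load 900/950]
  175 → van 2 (new)  [load 175/950]
  300 → van 2  [load 475/950]
  225 → van 2  [load 700/950]
  675 → van 3 (new)  [load 675/950]
  725 → van 4 (new)  [load 725/950]
  125 → van 4  [load 850/950]
  300 → van 5 (new)  [load 300/950]
5 vans opened.

5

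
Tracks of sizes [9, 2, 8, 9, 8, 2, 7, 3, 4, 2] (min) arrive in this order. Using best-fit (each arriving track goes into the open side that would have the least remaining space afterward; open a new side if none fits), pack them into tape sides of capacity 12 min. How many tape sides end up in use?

  9 → side 1 (new)  [load 9/12]
  2 → side 1  [load 11/12]
  8 → side 2 (new)  [load 8/12]
  9 → side 3 (new)  [load 9/12]
  8 → side 4 (new)  [load 8/12]
  2 → side 3  [load 11/12]
  7 → side 5 (new)  [load 7/12]
  3 → side 2  [load 11/12]
  4 → side 4  [load 12/12]
  2 → side 5  [load 9/12]
5 tape sides opened.

5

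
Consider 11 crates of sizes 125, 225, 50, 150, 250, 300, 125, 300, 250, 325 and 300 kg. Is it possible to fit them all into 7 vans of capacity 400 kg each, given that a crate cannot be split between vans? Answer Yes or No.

Yes

A valid assignment using 7 vans:
  van 1: 325 + 50 = 375
  van 2: 300 = 300
  van 3: 300 = 300
  van 4: 300 = 300
  van 5: 250 + 150 = 400
  van 6: 250 + 125 = 375
  van 7: 225 + 125 = 350
Every load is within 400 kg, so 7 vans suffice.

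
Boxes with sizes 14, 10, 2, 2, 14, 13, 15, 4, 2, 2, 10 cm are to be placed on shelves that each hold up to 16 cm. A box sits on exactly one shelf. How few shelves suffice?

Total = 15 + 14 + 14 + 13 + 10 + 10 + 4 + 2 + 2 + 2 + 2 = 88 cm.
Lower bound: ⌈88/16⌉ = 6 shelves.
A packing using 6 shelves:
  shelf 1: 15 = 15
  shelf 2: 14 + 2 = 16
  shelf 3: 14 + 2 = 16
  shelf 4: 13 + 2 = 15
  shelf 5: 10 + 4 + 2 = 16
  shelf 6: 10 = 10
This matches the lower bound, so 6 is optimal.

6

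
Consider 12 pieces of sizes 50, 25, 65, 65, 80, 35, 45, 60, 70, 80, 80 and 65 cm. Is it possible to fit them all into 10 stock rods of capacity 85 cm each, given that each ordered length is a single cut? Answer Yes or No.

A valid assignment using 10 stock rods:
  stock rod 1: 80 = 80
  stock rod 2: 80 = 80
  stock rod 3: 80 = 80
  stock rod 4: 70 = 70
  stock rod 5: 65 = 65
  stock rod 6: 65 = 65
  stock rod 7: 65 = 65
  stock rod 8: 60 + 25 = 85
  stock rod 9: 50 + 35 = 85
  stock rod 10: 45 = 45
Every load is within 85 cm, so 10 stock rods suffice.

Yes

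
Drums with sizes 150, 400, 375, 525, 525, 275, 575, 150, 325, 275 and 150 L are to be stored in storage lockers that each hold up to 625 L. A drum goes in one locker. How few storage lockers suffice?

7

Total = 575 + 525 + 525 + 400 + 375 + 325 + 275 + 275 + 150 + 150 + 150 = 3725 L.
Lower bound: ⌈3725/625⌉ = 6 storage lockers.
A packing using 7 storage lockers:
  locker 1: 575 = 575
  locker 2: 525 = 525
  locker 3: 525 = 525
  locker 4: 400 + 150 = 550
  locker 5: 375 + 150 = 525
  locker 6: 325 + 275 = 600
  locker 7: 275 + 150 = 425
No arrangement into 6 storage lockers stays within capacity, so 7 is optimal.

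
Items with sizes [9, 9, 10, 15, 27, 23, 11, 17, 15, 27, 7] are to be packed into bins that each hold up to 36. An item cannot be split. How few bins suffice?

5

Total = 27 + 27 + 23 + 17 + 15 + 15 + 11 + 10 + 9 + 9 + 7 = 170.
Lower bound: ⌈170/36⌉ = 5 bins.
A packing using 5 bins:
  bin 1: 27 + 9 = 36
  bin 2: 27 + 9 = 36
  bin 3: 23 + 11 = 34
  bin 4: 17 + 15 = 32
  bin 5: 15 + 10 + 7 = 32
This matches the lower bound, so 5 is optimal.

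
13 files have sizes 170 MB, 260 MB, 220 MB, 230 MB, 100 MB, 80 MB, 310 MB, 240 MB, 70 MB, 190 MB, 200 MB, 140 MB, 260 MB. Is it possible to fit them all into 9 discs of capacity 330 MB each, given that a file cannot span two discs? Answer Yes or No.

A valid assignment using 9 discs:
  disc 1: 310 = 310
  disc 2: 260 + 70 = 330
  disc 3: 260 = 260
  disc 4: 240 + 80 = 320
  disc 5: 230 + 100 = 330
  disc 6: 220 = 220
  disc 7: 200 = 200
  disc 8: 190 + 140 = 330
  disc 9: 170 = 170
Every load is within 330 MB, so 9 discs suffice.

Yes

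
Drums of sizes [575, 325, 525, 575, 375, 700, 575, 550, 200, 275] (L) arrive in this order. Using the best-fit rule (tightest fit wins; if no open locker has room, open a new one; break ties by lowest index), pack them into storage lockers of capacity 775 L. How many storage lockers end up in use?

8

  575 → locker 1 (new)  [load 575/775]
  325 → locker 2 (new)  [load 325/775]
  525 → locker 3 (new)  [load 525/775]
  575 → locker 4 (new)  [load 575/775]
  375 → locker 2  [load 700/775]
  700 → locker 5 (new)  [load 700/775]
  575 → locker 6 (new)  [load 575/775]
  550 → locker 7 (new)  [load 550/775]
  200 → locker 1  [load 775/775]
  275 → locker 8 (new)  [load 275/775]
8 storage lockers opened.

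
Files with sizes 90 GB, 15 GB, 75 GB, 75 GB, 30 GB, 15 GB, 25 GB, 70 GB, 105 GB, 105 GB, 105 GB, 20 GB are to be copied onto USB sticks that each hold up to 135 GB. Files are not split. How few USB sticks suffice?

Total = 105 + 105 + 105 + 90 + 75 + 75 + 70 + 30 + 25 + 20 + 15 + 15 = 730 GB.
Lower bound: ⌈730/135⌉ = 6 USB sticks.
Also, 7 files each exceed 135/2 GB, and no two of those can share a USB stick, so at least 7 USB sticks are needed.
A packing using 7 USB sticks:
  USB stick 1: 105 + 30 = 135
  USB stick 2: 105 + 25 = 130
  USB stick 3: 105 + 20 = 125
  USB stick 4: 90 + 15 + 15 = 120
  USB stick 5: 75 = 75
  USB stick 6: 75 = 75
  USB stick 7: 70 = 70
This matches the lower bound, so 7 is optimal.

7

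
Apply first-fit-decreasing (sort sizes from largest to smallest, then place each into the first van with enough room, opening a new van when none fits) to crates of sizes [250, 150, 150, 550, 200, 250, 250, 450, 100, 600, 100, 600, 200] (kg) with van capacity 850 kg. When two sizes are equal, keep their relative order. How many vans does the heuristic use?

5

Sorted descending: 600, 600, 550, 450, 250, 250, 250, 200, 200, 150, 150, 100, 100.
  600 → van 1 (new)  [load 600/850]
  600 → van 2 (new)  [load 600/850]
  550 → van 3 (new)  [load 550/850]
  450 → van 4 (new)  [load 450/850]
  250 → van 1  [load 850/850]
  250 → van 2  [load 850/850]
  250 → van 3  [load 800/850]
  200 → van 4  [load 650/850]
  200 → van 4  [load 850/850]
  150 → van 5 (new)  [load 150/850]
  150 → van 5  [load 300/850]
  100 → van 5  [load 400/850]
  100 → van 5  [load 500/850]
5 vans opened.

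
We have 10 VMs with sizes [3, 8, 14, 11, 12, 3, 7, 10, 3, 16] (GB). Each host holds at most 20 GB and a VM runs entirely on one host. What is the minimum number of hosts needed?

5

Total = 16 + 14 + 12 + 11 + 10 + 8 + 7 + 3 + 3 + 3 = 87 GB.
Lower bound: ⌈87/20⌉ = 5 hosts.
A packing using 5 hosts:
  host 1: 16 + 3 = 19
  host 2: 14 + 3 + 3 = 20
  host 3: 12 + 8 = 20
  host 4: 11 + 7 = 18
  host 5: 10 = 10
This matches the lower bound, so 5 is optimal.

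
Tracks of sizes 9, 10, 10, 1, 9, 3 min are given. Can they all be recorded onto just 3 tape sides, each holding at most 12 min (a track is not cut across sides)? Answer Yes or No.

No

Total = 42 min; ⌈42/12⌉ = 4.
At least 4 tape sides are required, but only 3 are allowed.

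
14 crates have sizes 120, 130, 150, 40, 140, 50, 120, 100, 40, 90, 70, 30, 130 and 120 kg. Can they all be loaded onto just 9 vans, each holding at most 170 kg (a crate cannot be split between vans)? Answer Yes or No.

A valid assignment using 9 vans:
  van 1: 150 = 150
  van 2: 140 + 30 = 170
  van 3: 130 + 40 = 170
  van 4: 130 + 40 = 170
  van 5: 120 + 50 = 170
  van 6: 120 = 120
  van 7: 120 = 120
  van 8: 100 + 70 = 170
  van 9: 90 = 90
Every load is within 170 kg, so 9 vans suffice.

Yes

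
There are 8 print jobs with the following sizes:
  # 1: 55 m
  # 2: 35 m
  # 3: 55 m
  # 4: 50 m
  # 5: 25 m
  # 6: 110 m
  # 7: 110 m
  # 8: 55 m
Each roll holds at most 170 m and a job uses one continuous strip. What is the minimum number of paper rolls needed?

Total = 110 + 110 + 55 + 55 + 55 + 50 + 35 + 25 = 495 m.
Lower bound: ⌈495/170⌉ = 3 paper rolls.
A packing using 3 paper rolls:
  roll 1: 110 + 55 = 165
  roll 2: 110 + 55 = 165
  roll 3: 55 + 50 + 35 + 25 = 165
This matches the lower bound, so 3 is optimal.

3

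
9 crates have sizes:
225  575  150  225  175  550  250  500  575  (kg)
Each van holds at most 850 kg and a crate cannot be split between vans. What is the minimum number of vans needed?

Total = 575 + 575 + 550 + 500 + 250 + 225 + 225 + 175 + 150 = 3225 kg.
Lower bound: ⌈3225/850⌉ = 4 vans.
A packing using 4 vans:
  van 1: 575 + 250 = 825
  van 2: 575 + 225 = 800
  van 3: 550 + 225 = 775
  van 4: 500 + 175 + 150 = 825
This matches the lower bound, so 4 is optimal.

4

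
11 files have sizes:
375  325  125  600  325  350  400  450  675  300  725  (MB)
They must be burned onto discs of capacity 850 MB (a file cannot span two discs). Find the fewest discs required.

7

Total = 725 + 675 + 600 + 450 + 400 + 375 + 350 + 325 + 325 + 300 + 125 = 4650 MB.
Lower bound: ⌈4650/850⌉ = 6 discs.
A packing using 7 discs:
  disc 1: 725 + 125 = 850
  disc 2: 675 = 675
  disc 3: 600 = 600
  disc 4: 450 + 400 = 850
  disc 5: 375 + 350 = 725
  disc 6: 325 + 325 = 650
  disc 7: 300 = 300
No arrangement into 6 discs stays within capacity, so 7 is optimal.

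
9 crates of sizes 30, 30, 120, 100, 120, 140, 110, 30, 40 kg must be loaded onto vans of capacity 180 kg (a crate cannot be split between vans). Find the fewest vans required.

5

Total = 140 + 120 + 120 + 110 + 100 + 40 + 30 + 30 + 30 = 720 kg.
Lower bound: ⌈720/180⌉ = 4 vans.
Also, 5 crates each exceed 90 kg, and no two of those can share a van, so at least 5 vans are needed.
A packing using 5 vans:
  van 1: 140 + 40 = 180
  van 2: 120 + 30 + 30 = 180
  van 3: 120 + 30 = 150
  van 4: 110 = 110
  van 5: 100 = 100
This matches the lower bound, so 5 is optimal.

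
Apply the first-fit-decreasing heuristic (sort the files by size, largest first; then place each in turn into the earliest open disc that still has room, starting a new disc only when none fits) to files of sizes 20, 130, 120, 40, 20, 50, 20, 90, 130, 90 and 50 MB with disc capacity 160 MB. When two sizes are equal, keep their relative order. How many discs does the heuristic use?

Sorted descending: 130, 130, 120, 90, 90, 50, 50, 40, 20, 20, 20.
  130 → disc 1 (new)  [load 130/160]
  130 → disc 2 (new)  [load 130/160]
  120 → disc 3 (new)  [load 120/160]
  90 → disc 4 (new)  [load 90/160]
  90 → disc 5 (new)  [load 90/160]
  50 → disc 4  [load 140/160]
  50 → disc 5  [load 140/160]
  40 → disc 3  [load 160/160]
  20 → disc 1  [load 150/160]
  20 → disc 2  [load 150/160]
  20 → disc 4  [load 160/160]
5 discs opened.

5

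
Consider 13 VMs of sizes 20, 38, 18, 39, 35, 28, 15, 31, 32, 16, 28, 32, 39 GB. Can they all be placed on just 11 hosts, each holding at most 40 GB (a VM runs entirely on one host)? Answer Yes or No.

Yes

A valid assignment using 11 hosts:
  host 1: 39 = 39
  host 2: 39 = 39
  host 3: 38 = 38
  host 4: 35 = 35
  host 5: 32 = 32
  host 6: 32 = 32
  host 7: 31 = 31
  host 8: 28 = 28
  host 9: 28 = 28
  host 10: 20 + 18 = 38
  host 11: 16 + 15 = 31
Every load is within 40 GB, so 11 hosts suffice.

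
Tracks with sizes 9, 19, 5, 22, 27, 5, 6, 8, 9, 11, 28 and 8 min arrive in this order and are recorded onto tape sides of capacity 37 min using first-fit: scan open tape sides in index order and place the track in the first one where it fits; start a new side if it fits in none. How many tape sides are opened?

  9 → side 1 (new)  [load 9/37]
  19 → side 1  [load 28/37]
  5 → side 1  [load 33/37]
  22 → side 2 (new)  [load 22/37]
  27 → side 3 (new)  [load 27/37]
  5 → side 2  [load 27/37]
  6 → side 2  [load 33/37]
  8 → side 3  [load 35/37]
  9 → side 4 (new)  [load 9/37]
  11 → side 4  [load 20/37]
  28 → side 5 (new)  [load 28/37]
  8 → side 4  [load 28/37]
5 tape sides opened.

5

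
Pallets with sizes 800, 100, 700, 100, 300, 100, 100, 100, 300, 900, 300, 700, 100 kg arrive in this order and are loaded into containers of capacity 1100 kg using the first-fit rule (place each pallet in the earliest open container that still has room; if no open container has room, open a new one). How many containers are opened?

5

  800 → container 1 (new)  [load 800/1100]
  100 → container 1  [load 900/1100]
  700 → container 2 (new)  [load 700/1100]
  100 → container 1  [load 1000/1100]
  300 → container 2  [load 1000/1100]
  100 → container 1  [load 1100/1100]
  100 → container 2  [load 1100/1100]
  100 → container 3 (new)  [load 100/1100]
  300 → container 3  [load 400/1100]
  900 → container 4 (new)  [load 900/1100]
  300 → container 3  [load 700/1100]
  700 → container 5 (new)  [load 700/1100]
  100 → container 3  [load 800/1100]
5 containers opened.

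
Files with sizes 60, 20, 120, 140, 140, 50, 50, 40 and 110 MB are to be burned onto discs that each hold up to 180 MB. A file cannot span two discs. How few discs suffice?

Total = 140 + 140 + 120 + 110 + 60 + 50 + 50 + 40 + 20 = 730 MB.
Lower bound: ⌈730/180⌉ = 5 discs.
A packing using 5 discs:
  disc 1: 140 + 40 = 180
  disc 2: 140 + 20 = 160
  disc 3: 120 + 60 = 180
  disc 4: 110 + 50 = 160
  disc 5: 50 = 50
This matches the lower bound, so 5 is optimal.

5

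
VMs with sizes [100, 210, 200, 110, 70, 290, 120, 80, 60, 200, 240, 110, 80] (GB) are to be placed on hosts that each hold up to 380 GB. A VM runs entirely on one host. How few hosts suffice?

Total = 290 + 240 + 210 + 200 + 200 + 120 + 110 + 110 + 100 + 80 + 80 + 70 + 60 = 1870 GB.
Lower bound: ⌈1870/380⌉ = 5 hosts.
A packing using 5 hosts:
  host 1: 290 + 80 = 370
  host 2: 240 + 120 = 360
  host 3: 210 + 110 + 60 = 380
  host 4: 200 + 110 + 70 = 380
  host 5: 200 + 100 + 80 = 380
This matches the lower bound, so 5 is optimal.

5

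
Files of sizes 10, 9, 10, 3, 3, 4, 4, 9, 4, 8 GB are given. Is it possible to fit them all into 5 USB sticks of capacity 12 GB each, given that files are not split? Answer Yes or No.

No

Total = 64 GB; ⌈64/12⌉ = 6.
At least 6 USB sticks are required, but only 5 are allowed.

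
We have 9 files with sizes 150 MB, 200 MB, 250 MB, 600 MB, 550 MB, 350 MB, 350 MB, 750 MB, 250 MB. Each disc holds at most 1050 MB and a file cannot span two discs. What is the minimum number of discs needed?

4

Total = 750 + 600 + 550 + 350 + 350 + 250 + 250 + 200 + 150 = 3450 MB.
Lower bound: ⌈3450/1050⌉ = 4 discs.
A packing using 4 discs:
  disc 1: 750 + 250 = 1000
  disc 2: 600 + 350 = 950
  disc 3: 550 + 350 + 150 = 1050
  disc 4: 250 + 200 = 450
This matches the lower bound, so 4 is optimal.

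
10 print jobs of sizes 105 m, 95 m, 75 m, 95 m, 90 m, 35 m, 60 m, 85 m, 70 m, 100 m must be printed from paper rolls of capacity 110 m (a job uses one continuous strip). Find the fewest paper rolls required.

9

Total = 105 + 100 + 95 + 95 + 90 + 85 + 75 + 70 + 60 + 35 = 810 m.
Lower bound: ⌈810/110⌉ = 8 paper rolls.
Also, 9 print jobs each exceed 55 m, and no two of those can share a roll, so at least 9 paper rolls are needed.
A packing using 9 paper rolls:
  roll 1: 105 = 105
  roll 2: 100 = 100
  roll 3: 95 = 95
  roll 4: 95 = 95
  roll 5: 90 = 90
  roll 6: 85 = 85
  roll 7: 75 + 35 = 110
  roll 8: 70 = 70
  roll 9: 60 = 60
This matches the lower bound, so 9 is optimal.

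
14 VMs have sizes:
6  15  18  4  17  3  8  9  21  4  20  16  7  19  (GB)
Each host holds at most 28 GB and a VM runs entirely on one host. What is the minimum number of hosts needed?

Total = 21 + 20 + 19 + 18 + 17 + 16 + 15 + 9 + 8 + 7 + 6 + 4 + 4 + 3 = 167 GB.
Lower bound: ⌈167/28⌉ = 6 hosts.
Also, 7 VMs each exceed 14 GB, and no two of those can share a host, so at least 7 hosts are needed.
A packing using 7 hosts:
  host 1: 21 + 7 = 28
  host 2: 20 + 8 = 28
  host 3: 19 + 9 = 28
  host 4: 18 + 6 + 4 = 28
  host 5: 17 + 4 + 3 = 24
  host 6: 16 = 16
  host 7: 15 = 15
This matches the lower bound, so 7 is optimal.

7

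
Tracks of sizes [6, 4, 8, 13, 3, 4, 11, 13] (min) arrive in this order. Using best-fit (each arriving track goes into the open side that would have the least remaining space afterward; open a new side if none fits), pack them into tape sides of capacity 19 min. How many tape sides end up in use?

  6 → side 1 (new)  [load 6/19]
  4 → side 1  [load 10/19]
  8 → side 1  [load 18/19]
  13 → side 2 (new)  [load 13/19]
  3 → side 2  [load 16/19]
  4 → side 3 (new)  [load 4/19]
  11 → side 3  [load 15/19]
  13 → side 4 (new)  [load 13/19]
4 tape sides opened.

4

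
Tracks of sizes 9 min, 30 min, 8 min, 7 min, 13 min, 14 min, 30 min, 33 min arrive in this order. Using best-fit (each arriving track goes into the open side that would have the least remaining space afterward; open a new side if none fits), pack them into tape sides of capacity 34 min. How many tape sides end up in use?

5

  9 → side 1 (new)  [load 9/34]
  30 → side 2 (new)  [load 30/34]
  8 → side 1  [load 17/34]
  7 → side 1  [load 24/34]
  13 → side 3 (new)  [load 13/34]
  14 → side 3  [load 27/34]
  30 → side 4 (new)  [load 30/34]
  33 → side 5 (new)  [load 33/34]
5 tape sides opened.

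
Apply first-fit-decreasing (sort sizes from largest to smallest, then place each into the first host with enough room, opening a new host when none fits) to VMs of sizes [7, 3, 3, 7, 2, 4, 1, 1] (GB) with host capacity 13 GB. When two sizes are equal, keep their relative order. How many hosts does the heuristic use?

Sorted descending: 7, 7, 4, 3, 3, 2, 1, 1.
  7 → host 1 (new)  [load 7/13]
  7 → host 2 (new)  [load 7/13]
  4 → host 1  [load 11/13]
  3 → host 2  [load 10/13]
  3 → host 2  [load 13/13]
  2 → host 1  [load 13/13]
  1 → host 3 (new)  [load 1/13]
  1 → host 3  [load 2/13]
3 hosts opened.

3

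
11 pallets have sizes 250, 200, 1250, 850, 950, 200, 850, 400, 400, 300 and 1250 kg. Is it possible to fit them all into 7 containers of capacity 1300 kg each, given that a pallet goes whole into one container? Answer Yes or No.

Yes

A valid assignment using 6 containers:
  container 1: 1250 = 1250
  container 2: 1250 = 1250
  container 3: 950 + 300 = 1250
  container 4: 850 + 400 = 1250
  container 5: 850 + 400 = 1250
  container 6: 250 + 200 + 200 = 650
That uses only 6 ≤ 7, so 7 containers are enough.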